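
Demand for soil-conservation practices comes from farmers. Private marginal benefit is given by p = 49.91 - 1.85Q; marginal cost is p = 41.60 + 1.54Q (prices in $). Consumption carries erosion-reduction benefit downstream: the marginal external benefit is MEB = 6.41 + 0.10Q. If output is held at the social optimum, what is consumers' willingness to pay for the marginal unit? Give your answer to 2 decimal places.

P = $41.63

Social marginal benefit = demand + MEB = 56.32 - 1.75Q.
Set SMB = MC: 56.32 - 1.75Q = 41.60 + 1.54Q → Q* = 4.4742.
Consumer price on the demand curve at Q*: 49.91 − 1.85×4.4742 = 41.6327.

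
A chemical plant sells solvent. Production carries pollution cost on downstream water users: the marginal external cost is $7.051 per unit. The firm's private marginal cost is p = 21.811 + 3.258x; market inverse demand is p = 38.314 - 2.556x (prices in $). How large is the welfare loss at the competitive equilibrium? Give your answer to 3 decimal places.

Market equilibrium (private): 21.811 + 3.258x = 38.314 - 2.556x → x_m = 2.8385.
Social marginal cost = private MC + MEC = 28.862 + 3.258x.
Set SMC = demand: 28.862 + 3.258x = 38.314 - 2.556x → x* = 1.6257.
Between x* and x_m the wedge SMC − demand runs linearly from 0 to MEC(x_m), so the loss is a triangle.
DWL = ½ × 1.2128 × 7.0510 = 4.2757.

DWL = $4.276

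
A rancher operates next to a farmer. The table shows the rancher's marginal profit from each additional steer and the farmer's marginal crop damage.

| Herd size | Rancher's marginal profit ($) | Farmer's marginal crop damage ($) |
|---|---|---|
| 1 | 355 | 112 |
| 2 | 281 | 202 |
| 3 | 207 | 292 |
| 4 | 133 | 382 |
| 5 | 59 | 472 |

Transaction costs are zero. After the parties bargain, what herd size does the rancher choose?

Bargaining reaches the level where marginal profit last exceeds marginal crop damage.
That holds through level 2 (281 ≥ 202) but not at 3 (207 < 292).

2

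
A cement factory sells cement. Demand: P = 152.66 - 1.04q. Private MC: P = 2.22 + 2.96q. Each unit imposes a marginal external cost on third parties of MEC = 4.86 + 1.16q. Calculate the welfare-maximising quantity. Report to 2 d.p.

q* = 28.21

Social marginal cost = private MC + MEC = 7.08 + 4.12q.
Set SMC = demand: 7.08 + 4.12q = 152.66 - 1.04q → q* = 28.2132.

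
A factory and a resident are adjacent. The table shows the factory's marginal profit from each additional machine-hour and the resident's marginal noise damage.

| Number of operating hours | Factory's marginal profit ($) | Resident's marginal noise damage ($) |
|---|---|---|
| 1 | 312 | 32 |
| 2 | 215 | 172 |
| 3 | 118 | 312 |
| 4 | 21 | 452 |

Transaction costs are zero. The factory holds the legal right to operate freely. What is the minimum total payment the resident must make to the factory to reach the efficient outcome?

Left alone the factory would choose level 4 (marginal profit stays positive).
Efficient level: k* = 2 (marginal profit ≥ marginal noise damage through 2).
The resident must at least cover the factory's forgone profit from cutting 4→2: 118 + 21 = 139.

$139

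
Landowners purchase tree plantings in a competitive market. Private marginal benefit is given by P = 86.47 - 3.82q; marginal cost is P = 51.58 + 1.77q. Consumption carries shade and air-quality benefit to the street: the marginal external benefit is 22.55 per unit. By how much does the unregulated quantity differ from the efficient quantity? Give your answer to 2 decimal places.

4.03 units

Market equilibrium (private): 51.58 + 1.77q = 86.47 - 3.82q → q_m = 6.2415.
Social marginal benefit = demand + MEB = 109.02 - 3.82q.
Set SMB = MC: 109.02 - 3.82q = 51.58 + 1.77q → q* = 10.2755.
Gap = |6.2415 − 10.2755| = 4.0340.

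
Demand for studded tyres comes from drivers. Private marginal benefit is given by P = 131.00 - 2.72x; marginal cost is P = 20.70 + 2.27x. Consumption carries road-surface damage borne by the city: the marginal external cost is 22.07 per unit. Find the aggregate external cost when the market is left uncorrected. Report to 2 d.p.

Market equilibrium (private): 20.70 + 2.27x = 131.00 - 2.72x → x_m = 22.1042.
Total external cost = MEC × x_m = 22.07 × 22.1042 = 487.8397.

487.84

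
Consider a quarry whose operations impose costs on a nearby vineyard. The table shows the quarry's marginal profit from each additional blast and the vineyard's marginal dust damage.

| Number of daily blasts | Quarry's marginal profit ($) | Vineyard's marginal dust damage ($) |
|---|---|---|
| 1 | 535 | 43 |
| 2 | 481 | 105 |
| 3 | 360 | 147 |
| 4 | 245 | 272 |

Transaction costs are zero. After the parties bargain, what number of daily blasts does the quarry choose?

Bargaining reaches the level where marginal profit last exceeds marginal dust damage.
That holds through level 3 (360 ≥ 147) but not at 4 (245 < 272).

3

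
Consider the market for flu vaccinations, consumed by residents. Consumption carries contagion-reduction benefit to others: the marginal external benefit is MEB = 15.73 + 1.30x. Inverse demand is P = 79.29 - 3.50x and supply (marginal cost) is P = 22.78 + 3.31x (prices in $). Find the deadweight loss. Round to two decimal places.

DWL = $63.81

Market equilibrium (private): 22.78 + 3.31x = 79.29 - 3.50x → x_m = 8.2981.
Social marginal benefit = demand + MEB = 95.02 - 2.20x.
Set SMB = MC: 95.02 - 2.20x = 22.78 + 3.31x → x* = 13.1107.
Between x* and x_m the wedge SMB − MC runs linearly from 0 to MEB(x_m), so the loss is a triangle.
DWL = ½ × 4.8126 × 26.5175 = 63.8091.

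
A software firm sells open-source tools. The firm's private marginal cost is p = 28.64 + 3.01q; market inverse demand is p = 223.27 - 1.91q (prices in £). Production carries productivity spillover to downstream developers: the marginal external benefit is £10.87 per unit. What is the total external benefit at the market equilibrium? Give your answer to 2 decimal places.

£430.01

Market equilibrium (private): 28.64 + 3.01q = 223.27 - 1.91q → q_m = 39.5589.
Total external benefit = MEB × q_m = 10.87 × 39.5589 = 430.0052.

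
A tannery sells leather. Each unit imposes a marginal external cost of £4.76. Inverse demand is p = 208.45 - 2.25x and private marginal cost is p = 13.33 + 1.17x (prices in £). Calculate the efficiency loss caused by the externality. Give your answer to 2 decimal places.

Market equilibrium (private): 13.33 + 1.17x = 208.45 - 2.25x → x_m = 57.0526.
Social marginal cost = private MC + MEC = 18.09 + 1.17x.
Set SMC = demand: 18.09 + 1.17x = 208.45 - 2.25x → x* = 55.6608.
Height of the DWL triangle at x_m is SMC(x_m) − demand(x_m) = MEC(x_m) = 4.7600.
DWL = ½ × 1.3918 × 4.7600 = 3.3125.

DWL = £3.31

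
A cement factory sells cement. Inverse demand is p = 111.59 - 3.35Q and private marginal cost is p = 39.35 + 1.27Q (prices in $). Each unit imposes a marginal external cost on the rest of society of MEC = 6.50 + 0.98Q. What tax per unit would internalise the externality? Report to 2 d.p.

Social marginal cost = private MC + MEC = 45.85 + 2.25Q.
Set SMC = demand: 45.85 + 2.25Q = 111.59 - 3.35Q → Q* = 11.7393.
The Pigouvian tax equals MEC at Q*: 6.50 + 0.98×11.7393 = 18.0045.

tax = $18.00 per unit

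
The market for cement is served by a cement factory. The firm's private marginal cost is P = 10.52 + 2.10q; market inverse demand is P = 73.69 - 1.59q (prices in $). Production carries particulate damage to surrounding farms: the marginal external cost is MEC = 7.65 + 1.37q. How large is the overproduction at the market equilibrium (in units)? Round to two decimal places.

6.15 units

Market equilibrium (private): 10.52 + 2.10q = 73.69 - 1.59q → q_m = 17.1192.
Social marginal cost = private MC + MEC = 18.17 + 3.47q.
Set SMC = demand: 18.17 + 3.47q = 73.69 - 1.59q → q* = 10.9723.
Gap = |17.1192 − 10.9723| = 6.1469.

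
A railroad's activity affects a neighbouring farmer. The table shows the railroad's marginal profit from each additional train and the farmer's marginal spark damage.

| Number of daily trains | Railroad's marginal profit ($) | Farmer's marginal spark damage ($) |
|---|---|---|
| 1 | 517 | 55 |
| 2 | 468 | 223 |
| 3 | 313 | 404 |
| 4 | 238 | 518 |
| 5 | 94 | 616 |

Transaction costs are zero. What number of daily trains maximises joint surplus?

2

Bargaining reaches the level where marginal profit last exceeds marginal spark damage.
That holds through level 2 (468 ≥ 223) but not at 3 (313 < 404).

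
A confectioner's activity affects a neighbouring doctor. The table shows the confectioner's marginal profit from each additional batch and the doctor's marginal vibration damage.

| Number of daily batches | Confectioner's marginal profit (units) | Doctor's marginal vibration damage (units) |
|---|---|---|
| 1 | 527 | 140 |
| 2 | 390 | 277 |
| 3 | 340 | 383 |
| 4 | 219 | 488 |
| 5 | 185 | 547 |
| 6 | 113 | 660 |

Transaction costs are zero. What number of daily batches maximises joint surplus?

Bargaining reaches the level where marginal profit last exceeds marginal vibration damage.
That holds through level 2 (390 ≥ 277) but not at 3 (340 < 383).

2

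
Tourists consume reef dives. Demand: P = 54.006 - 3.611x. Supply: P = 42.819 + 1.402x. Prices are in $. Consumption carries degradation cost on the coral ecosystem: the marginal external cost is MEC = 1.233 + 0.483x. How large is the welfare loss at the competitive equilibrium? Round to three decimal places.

Market equilibrium (private): 42.819 + 1.402x = 54.006 - 3.611x → x_m = 2.2316.
Social marginal benefit = demand − MEC = 52.773 - 4.094x.
Set SMB = MC: 52.773 - 4.094x = 42.819 + 1.402x → x* = 1.8111.
Between x* and x_m the wedge MC − SMB runs linearly from 0 to MEC(x_m), so the loss is a triangle.
DWL = ½ × 0.4205 × 2.3109 = 0.4859.

DWL = $0.486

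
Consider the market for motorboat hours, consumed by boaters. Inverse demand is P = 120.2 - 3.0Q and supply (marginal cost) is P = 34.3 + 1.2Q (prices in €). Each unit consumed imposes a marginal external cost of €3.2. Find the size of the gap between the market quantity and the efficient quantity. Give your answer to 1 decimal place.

Market equilibrium (private): 34.3 + 1.2Q = 120.2 - 3.0Q → Q_m = 20.4524.
Social marginal benefit = demand − MEC = 117.0 - 3.0Q.
Set SMB = MC: 117.0 - 3.0Q = 34.3 + 1.2Q → Q* = 19.6905.
Gap = |20.4524 − 19.6905| = 0.7619.

0.8 units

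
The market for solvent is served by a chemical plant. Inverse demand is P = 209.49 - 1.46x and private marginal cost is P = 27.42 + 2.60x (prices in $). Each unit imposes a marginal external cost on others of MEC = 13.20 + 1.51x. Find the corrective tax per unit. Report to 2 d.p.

tax = $58.98 per unit

Social marginal cost = private MC + MEC = 40.62 + 4.11x.
Set SMC = demand: 40.62 + 4.11x = 209.49 - 1.46x → x* = 30.3178.
The Pigouvian tax equals MEC at x*: 13.20 + 1.51×30.3178 = 58.9799.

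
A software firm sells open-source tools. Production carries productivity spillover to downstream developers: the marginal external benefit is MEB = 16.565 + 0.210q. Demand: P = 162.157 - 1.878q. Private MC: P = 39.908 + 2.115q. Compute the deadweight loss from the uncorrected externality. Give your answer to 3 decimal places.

Market equilibrium (private): 39.908 + 2.115q = 162.157 - 1.878q → q_m = 30.6158.
Social marginal cost = private MC − MEB = 23.343 + 1.905q.
Set SMC = demand: 23.343 + 1.905q = 162.157 - 1.878q → q* = 36.6942.
The welfare-loss triangle has base |q_m − q*| and height MEB(q_m) (the vertical gap between SMC and demand is zero at q* and MEB at q_m).
DWL = ½ × 6.0784 × 22.9943 = 69.8843.

DWL = 69.884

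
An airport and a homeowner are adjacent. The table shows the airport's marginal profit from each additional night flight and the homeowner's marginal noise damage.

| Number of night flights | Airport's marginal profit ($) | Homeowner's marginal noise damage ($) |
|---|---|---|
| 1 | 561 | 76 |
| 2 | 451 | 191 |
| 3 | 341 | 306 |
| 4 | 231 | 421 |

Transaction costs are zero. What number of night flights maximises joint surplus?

3

Bargaining reaches the level where marginal profit last exceeds marginal noise damage.
That holds through level 3 (341 ≥ 306) but not at 4 (231 < 421).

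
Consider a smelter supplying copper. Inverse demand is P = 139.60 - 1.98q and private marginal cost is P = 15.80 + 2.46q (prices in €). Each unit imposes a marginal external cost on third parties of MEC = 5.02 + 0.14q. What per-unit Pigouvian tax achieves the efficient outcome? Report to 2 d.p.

tax = €8.65 per unit

Social marginal cost = private MC + MEC = 20.82 + 2.60q.
Set SMC = demand: 20.82 + 2.60q = 139.60 - 1.98q → q* = 25.9345.
The Pigouvian tax equals MEC at q*: 5.02 + 0.14×25.9345 = 8.6508.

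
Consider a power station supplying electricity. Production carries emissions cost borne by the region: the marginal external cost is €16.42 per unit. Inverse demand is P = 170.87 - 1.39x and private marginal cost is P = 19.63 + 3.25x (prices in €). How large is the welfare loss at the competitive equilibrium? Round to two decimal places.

Market equilibrium (private): 19.63 + 3.25x = 170.87 - 1.39x → x_m = 32.5948.
Social marginal cost = private MC + MEC = 36.05 + 3.25x.
Set SMC = demand: 36.05 + 3.25x = 170.87 - 1.39x → x* = 29.0560.
The loss is the area between SMC and demand from x* to x_m; with linear curves that's a triangle of height MEC(x_m).
DWL = ½ × 3.5388 × 16.4200 = 29.0535.

DWL = €29.05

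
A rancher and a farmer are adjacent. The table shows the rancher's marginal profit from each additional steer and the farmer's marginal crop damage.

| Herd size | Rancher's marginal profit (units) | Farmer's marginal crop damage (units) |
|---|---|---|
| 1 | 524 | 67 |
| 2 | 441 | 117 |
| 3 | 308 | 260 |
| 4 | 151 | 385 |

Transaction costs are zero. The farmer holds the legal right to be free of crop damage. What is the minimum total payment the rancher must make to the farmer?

444

Efficient level: marginal profit ≥ marginal crop damage through level 3, so k* = 3.
With the farmer holding the right, the rancher must at least compensate total damage at k*: 67 + 117 + 260 = 444.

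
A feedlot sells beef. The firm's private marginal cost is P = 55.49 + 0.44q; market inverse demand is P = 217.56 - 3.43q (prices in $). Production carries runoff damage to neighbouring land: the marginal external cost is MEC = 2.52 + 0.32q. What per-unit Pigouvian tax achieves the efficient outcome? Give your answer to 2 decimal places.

tax = $14.71 per unit

Social marginal cost = private MC + MEC = 58.01 + 0.76q.
Set SMC = demand: 58.01 + 0.76q = 217.56 - 3.43q → q* = 38.0788.
The Pigouvian tax equals MEC at q*: 2.52 + 0.32×38.0788 = 14.7052.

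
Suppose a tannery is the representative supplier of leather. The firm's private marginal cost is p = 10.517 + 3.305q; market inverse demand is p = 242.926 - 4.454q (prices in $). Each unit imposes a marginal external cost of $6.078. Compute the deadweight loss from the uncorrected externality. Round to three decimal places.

Market equilibrium (private): 10.517 + 3.305q = 242.926 - 4.454q → q_m = 29.9535.
Social marginal cost = private MC + MEC = 16.595 + 3.305q.
Set SMC = demand: 16.595 + 3.305q = 242.926 - 4.454q → q* = 29.1701.
The loss is the area between SMC and demand from q* to q_m; with linear curves that's a triangle of height MEC(q_m).
DWL = ½ × 0.7834 × 6.0780 = 2.3808.

DWL = $2.381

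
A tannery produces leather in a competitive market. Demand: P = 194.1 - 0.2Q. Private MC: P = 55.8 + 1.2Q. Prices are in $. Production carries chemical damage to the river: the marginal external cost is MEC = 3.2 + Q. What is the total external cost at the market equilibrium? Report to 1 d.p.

Market equilibrium (private): 55.8 + 1.2Q = 194.1 - 0.2Q → Q_m = 98.7857.
Total external cost = ∫₀^{Q_m} (3.2 + 1.0Q) dQ = 3.2×98.7857 + ½×1.0×98.7857² = 5195.4215.

$5195.4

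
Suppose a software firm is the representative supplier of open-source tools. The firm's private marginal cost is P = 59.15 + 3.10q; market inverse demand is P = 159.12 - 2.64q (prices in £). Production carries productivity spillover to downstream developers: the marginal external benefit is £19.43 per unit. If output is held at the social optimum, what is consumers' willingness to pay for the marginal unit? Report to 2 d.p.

P = £104.20

Social marginal cost = private MC − MEB = 39.72 + 3.10q.
Set SMC = demand: 39.72 + 3.10q = 159.12 - 2.64q → q* = 20.8014.
Consumer price on the demand curve at q*: 159.12 − 2.64×20.8014 = 104.2043.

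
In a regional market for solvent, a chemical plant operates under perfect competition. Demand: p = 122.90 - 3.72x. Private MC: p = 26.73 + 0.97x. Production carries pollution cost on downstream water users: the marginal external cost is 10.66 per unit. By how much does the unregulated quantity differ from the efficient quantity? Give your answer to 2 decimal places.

Market equilibrium (private): 26.73 + 0.97x = 122.90 - 3.72x → x_m = 20.5053.
Social marginal cost = private MC + MEC = 37.39 + 0.97x.
Set SMC = demand: 37.39 + 0.97x = 122.90 - 3.72x → x* = 18.2324.
Gap = |20.5053 − 18.2324| = 2.2729.

2.27 units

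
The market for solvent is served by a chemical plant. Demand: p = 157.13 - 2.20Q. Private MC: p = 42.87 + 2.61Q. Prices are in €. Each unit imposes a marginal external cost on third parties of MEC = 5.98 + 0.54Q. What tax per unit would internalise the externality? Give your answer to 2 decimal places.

tax = €16.91 per unit

Social marginal cost = private MC + MEC = 48.85 + 3.15Q.
Set SMC = demand: 48.85 + 3.15Q = 157.13 - 2.20Q → Q* = 20.2393.
The Pigouvian tax equals MEC at Q*: 5.98 + 0.54×20.2393 = 16.9092.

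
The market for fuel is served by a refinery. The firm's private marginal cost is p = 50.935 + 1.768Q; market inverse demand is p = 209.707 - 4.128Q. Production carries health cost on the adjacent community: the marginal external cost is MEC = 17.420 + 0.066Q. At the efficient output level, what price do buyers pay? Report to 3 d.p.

P = 111.837

Social marginal cost = private MC + MEC = 68.355 + 1.834Q.
Set SMC = demand: 68.355 + 1.834Q = 209.707 - 4.128Q → Q* = 23.7088.
Consumer price on the demand curve at Q*: 209.707 − 4.128×23.7088 = 111.8371.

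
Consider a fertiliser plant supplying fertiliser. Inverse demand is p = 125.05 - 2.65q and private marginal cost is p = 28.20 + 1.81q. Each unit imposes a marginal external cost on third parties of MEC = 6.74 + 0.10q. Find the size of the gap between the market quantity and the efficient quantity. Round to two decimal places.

1.95 units

Market equilibrium (private): 28.20 + 1.81q = 125.05 - 2.65q → q_m = 21.7152.
Social marginal cost = private MC + MEC = 34.94 + 1.91q.
Set SMC = demand: 34.94 + 1.91q = 125.05 - 2.65q → q* = 19.7610.
Gap = |21.7152 − 19.7610| = 1.9542.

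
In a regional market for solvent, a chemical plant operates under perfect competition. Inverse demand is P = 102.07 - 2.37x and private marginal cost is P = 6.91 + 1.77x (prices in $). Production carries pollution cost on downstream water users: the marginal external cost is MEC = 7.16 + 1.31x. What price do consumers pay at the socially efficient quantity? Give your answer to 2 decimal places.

Social marginal cost = private MC + MEC = 14.07 + 3.08x.
Set SMC = demand: 14.07 + 3.08x = 102.07 - 2.37x → x* = 16.1468.
Consumer price on the demand curve at x*: 102.07 − 2.37×16.1468 = 63.8021.

P = $63.80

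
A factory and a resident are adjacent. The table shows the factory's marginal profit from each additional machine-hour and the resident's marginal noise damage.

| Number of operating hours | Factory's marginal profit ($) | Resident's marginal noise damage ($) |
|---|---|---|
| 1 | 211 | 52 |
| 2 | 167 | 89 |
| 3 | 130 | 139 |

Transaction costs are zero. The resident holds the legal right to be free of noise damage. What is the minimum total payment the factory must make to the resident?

$141

Efficient level: marginal profit ≥ marginal noise damage through level 2, so k* = 2.
With the resident holding the right, the factory must at least compensate total damage at k*: 52 + 89 = 141.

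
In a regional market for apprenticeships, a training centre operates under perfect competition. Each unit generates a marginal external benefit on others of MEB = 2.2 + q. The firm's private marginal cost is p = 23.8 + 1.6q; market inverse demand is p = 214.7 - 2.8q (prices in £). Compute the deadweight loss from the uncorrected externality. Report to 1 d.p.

DWL = £305.6

Market equilibrium (private): 23.8 + 1.6q = 214.7 - 2.8q → q_m = 43.3864.
Social marginal cost = private MC − MEB = 21.6 + 0.6q.
Set SMC = demand: 21.6 + 0.6q = 214.7 - 2.8q → q* = 56.7941.
The loss is the area between SMC and demand from q* to q_m; with linear curves that's a triangle of height MEB(q_m).
DWL = ½ × 13.4077 × 45.5864 = 305.6044.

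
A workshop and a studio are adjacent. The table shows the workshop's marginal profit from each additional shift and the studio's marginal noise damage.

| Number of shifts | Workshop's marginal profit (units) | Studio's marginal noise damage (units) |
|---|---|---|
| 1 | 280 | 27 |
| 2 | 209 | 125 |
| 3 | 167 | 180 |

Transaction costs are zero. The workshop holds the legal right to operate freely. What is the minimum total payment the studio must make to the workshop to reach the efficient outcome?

Left alone the workshop would choose level 3 (marginal profit stays positive).
Efficient level: k* = 2 (marginal profit ≥ marginal noise damage through 2).
The studio must at least cover the workshop's forgone profit from cutting 3→2: 167 = 167.

167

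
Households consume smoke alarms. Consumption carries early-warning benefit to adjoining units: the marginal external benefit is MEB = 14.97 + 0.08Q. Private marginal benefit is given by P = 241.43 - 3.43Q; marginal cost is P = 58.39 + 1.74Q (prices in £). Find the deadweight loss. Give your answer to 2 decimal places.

DWL = £31.13

Market equilibrium (private): 58.39 + 1.74Q = 241.43 - 3.43Q → Q_m = 35.4043.
Social marginal benefit = demand + MEB = 256.40 - 3.35Q.
Set SMB = MC: 256.40 - 3.35Q = 58.39 + 1.74Q → Q* = 38.9018.
The welfare-loss triangle has base |Q_m − Q*| and height MEB(Q_m) (the vertical gap between SMB and MC is zero at Q* and MEB at Q_m).
DWL = ½ × 3.4975 × 17.8023 = 31.1318.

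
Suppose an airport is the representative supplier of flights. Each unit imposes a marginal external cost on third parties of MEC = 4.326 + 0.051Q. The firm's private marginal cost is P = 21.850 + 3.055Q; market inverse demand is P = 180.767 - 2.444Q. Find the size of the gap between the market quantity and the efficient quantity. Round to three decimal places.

1.045 units

Market equilibrium (private): 21.850 + 3.055Q = 180.767 - 2.444Q → Q_m = 28.8993.
Social marginal cost = private MC + MEC = 26.176 + 3.106Q.
Set SMC = demand: 26.176 + 3.106Q = 180.767 - 2.444Q → Q* = 27.8542.
Gap = |28.8993 − 27.8542| = 1.0451.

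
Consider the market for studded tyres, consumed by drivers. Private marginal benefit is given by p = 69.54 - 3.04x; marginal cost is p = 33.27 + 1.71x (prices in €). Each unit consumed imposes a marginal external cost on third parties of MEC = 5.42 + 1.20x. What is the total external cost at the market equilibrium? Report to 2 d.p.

€76.37

Market equilibrium (private): 33.27 + 1.71x = 69.54 - 3.04x → x_m = 7.6358.
Total external cost = ∫₀^{x_m} (5.42 + 1.20x) dx = 5.42×7.6358 + ½×1.20×7.6358² = 76.3693.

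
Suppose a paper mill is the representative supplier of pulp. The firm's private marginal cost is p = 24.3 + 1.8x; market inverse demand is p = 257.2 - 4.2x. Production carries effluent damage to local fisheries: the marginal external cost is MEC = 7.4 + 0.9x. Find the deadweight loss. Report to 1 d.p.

DWL = 129.9

Market equilibrium (private): 24.3 + 1.8x = 257.2 - 4.2x → x_m = 38.8167.
Social marginal cost = private MC + MEC = 31.7 + 2.7x.
Set SMC = demand: 31.7 + 2.7x = 257.2 - 4.2x → x* = 32.6812.
The welfare-loss triangle has base |x_m − x*| and height MEC(x_m) (the vertical gap between SMC and demand is zero at x* and MEC at x_m).
DWL = ½ × 6.1355 × 42.3350 = 129.8732.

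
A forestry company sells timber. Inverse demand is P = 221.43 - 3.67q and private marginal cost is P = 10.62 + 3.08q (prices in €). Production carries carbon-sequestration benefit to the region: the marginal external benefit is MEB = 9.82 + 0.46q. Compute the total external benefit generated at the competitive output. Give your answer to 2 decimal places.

Market equilibrium (private): 10.62 + 3.08q = 221.43 - 3.67q → q_m = 31.2311.
Total external benefit = ∫₀^{q_m} (9.82 + 0.46q) dq = 9.82×31.2311 + ½×0.46×31.2311² = 531.0272.

€531.03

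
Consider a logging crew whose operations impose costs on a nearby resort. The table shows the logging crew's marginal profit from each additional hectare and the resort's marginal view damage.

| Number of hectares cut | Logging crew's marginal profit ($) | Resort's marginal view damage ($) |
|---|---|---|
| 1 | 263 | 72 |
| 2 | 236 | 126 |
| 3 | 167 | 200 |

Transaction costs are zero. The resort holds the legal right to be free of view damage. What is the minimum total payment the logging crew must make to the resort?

Efficient level: marginal profit ≥ marginal view damage through level 2, so k* = 2.
With the resort holding the right, the logging crew must at least compensate total damage at k*: 72 + 126 = 198.

$198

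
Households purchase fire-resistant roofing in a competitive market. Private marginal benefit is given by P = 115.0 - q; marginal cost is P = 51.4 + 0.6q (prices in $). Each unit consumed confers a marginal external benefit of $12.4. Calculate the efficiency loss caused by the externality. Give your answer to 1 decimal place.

Market equilibrium (private): 51.4 + 0.6q = 115.0 - q → q_m = 39.7500.
Social marginal benefit = demand + MEB = 127.4 - q.
Set SMB = MC: 127.4 - q = 51.4 + 0.6q → q* = 47.5000.
The loss is the area between SMB and MC from q* to q_m; with linear curves that's a triangle of height MEB(q_m).
DWL = ½ × 7.7500 × 12.4000 = 48.0500.

DWL = $48.1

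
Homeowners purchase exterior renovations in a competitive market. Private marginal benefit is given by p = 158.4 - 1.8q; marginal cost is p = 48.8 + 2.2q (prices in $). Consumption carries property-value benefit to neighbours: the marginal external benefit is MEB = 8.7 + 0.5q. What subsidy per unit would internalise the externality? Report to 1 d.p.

Social marginal benefit = demand + MEB = 167.1 - 1.3q.
Set SMB = MC: 167.1 - 1.3q = 48.8 + 2.2q → q* = 33.8000.
The Pigouvian subsidy equals MEB at q*: 8.7 + 0.5×33.8000 = 25.6000.

subsidy = $25.6 per unit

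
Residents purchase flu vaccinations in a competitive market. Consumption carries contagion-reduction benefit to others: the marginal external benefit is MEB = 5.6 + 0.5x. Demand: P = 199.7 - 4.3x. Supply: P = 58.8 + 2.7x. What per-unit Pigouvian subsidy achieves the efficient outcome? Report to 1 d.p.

Social marginal benefit = demand + MEB = 205.3 - 3.8x.
Set SMB = MC: 205.3 - 3.8x = 58.8 + 2.7x → x* = 22.5385.
The Pigouvian subsidy equals MEB at x*: 5.6 + 0.5×22.5385 = 16.8693.

subsidy = 16.9 per unit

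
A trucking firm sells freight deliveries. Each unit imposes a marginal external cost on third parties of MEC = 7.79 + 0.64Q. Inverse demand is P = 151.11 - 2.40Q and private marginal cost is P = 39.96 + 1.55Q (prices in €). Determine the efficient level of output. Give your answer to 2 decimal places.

Social marginal cost = private MC + MEC = 47.75 + 2.19Q.
Set SMC = demand: 47.75 + 2.19Q = 151.11 - 2.40Q → Q* = 22.5185.

Q* = 22.52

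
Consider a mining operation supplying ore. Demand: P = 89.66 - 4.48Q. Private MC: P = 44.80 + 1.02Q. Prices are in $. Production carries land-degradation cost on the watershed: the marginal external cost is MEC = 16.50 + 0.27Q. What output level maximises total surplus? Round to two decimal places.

Q* = 4.92

Social marginal cost = private MC + MEC = 61.30 + 1.29Q.
Set SMC = demand: 61.30 + 1.29Q = 89.66 - 4.48Q → Q* = 4.9151.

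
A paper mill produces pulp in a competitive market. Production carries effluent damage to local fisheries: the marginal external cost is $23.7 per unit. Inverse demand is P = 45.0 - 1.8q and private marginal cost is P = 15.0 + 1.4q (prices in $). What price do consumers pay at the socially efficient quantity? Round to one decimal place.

Social marginal cost = private MC + MEC = 38.7 + 1.4q.
Set SMC = demand: 38.7 + 1.4q = 45.0 - 1.8q → q* = 1.9688.
Consumer price on the demand curve at q*: 45.0 − 1.8×1.9688 = 41.4562.

P = $41.5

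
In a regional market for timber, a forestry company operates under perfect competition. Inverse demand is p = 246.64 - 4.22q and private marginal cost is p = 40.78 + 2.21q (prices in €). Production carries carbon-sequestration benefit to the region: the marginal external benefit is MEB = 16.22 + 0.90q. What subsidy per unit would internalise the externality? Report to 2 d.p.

Social marginal cost = private MC − MEB = 24.56 + 1.31q.
Set SMC = demand: 24.56 + 1.31q = 246.64 - 4.22q → q* = 40.1591.
The Pigouvian subsidy equals MEB at q*: 16.22 + 0.90×40.1591 = 52.3632.

subsidy = €52.36 per unit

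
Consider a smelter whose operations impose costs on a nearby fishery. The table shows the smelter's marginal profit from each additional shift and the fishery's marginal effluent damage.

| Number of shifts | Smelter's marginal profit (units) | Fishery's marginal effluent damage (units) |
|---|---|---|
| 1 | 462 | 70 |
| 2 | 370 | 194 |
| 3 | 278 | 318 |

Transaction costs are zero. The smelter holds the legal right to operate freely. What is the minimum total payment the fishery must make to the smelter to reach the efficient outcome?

Left alone the smelter would choose level 3 (marginal profit stays positive).
Efficient level: k* = 2 (marginal profit ≥ marginal effluent damage through 2).
The fishery must at least cover the smelter's forgone profit from cutting 3→2: 278 = 278.

278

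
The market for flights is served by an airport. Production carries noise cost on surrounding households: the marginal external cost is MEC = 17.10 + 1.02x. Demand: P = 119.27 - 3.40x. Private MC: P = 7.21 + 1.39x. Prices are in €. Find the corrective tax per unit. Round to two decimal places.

Social marginal cost = private MC + MEC = 24.31 + 2.41x.
Set SMC = demand: 24.31 + 2.41x = 119.27 - 3.40x → x* = 16.3442.
The Pigouvian tax equals MEC at x*: 17.10 + 1.02×16.3442 = 33.7711.

tax = €33.77 per unit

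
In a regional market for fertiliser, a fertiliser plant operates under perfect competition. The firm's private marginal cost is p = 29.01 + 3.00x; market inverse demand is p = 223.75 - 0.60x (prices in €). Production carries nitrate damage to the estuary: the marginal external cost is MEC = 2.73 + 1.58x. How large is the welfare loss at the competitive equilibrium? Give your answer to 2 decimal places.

DWL = €750.88

Market equilibrium (private): 29.01 + 3.00x = 223.75 - 0.60x → x_m = 54.0944.
Social marginal cost = private MC + MEC = 31.74 + 4.58x.
Set SMC = demand: 31.74 + 4.58x = 223.75 - 0.60x → x* = 37.0676.
The welfare-loss triangle has base |x_m − x*| and height MEC(x_m) (the vertical gap between SMC and demand is zero at x* and MEC at x_m).
DWL = ½ × 17.0268 × 88.1992 = 750.8751.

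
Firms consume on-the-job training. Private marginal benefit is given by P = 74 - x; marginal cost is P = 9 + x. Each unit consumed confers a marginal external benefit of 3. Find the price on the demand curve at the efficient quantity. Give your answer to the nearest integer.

Social marginal benefit = demand + MEB = 77 - x.
Set SMB = MC: 77 - x = 9 + x → x* = 34.0000.
Consumer price on the demand curve at x*: 74 − 1×34.0000 = 40.0000.

P = 40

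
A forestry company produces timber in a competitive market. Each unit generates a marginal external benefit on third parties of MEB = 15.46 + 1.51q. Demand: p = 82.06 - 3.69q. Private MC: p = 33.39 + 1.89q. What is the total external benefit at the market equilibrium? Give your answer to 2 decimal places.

192.28

Market equilibrium (private): 33.39 + 1.89q = 82.06 - 3.69q → q_m = 8.7222.
Total external benefit = ∫₀^{q_m} (15.46 + 1.51q) dq = 15.46×8.7222 + ½×1.51×8.7222² = 192.2832.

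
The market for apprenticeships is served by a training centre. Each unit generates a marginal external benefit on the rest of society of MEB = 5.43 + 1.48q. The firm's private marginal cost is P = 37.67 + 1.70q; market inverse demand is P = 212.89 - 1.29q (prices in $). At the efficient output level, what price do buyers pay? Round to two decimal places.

P = $58.56

Social marginal cost = private MC − MEB = 32.24 + 0.22q.
Set SMC = demand: 32.24 + 0.22q = 212.89 - 1.29q → q* = 119.6358.
Consumer price on the demand curve at q*: 212.89 − 1.29×119.6358 = 58.5598.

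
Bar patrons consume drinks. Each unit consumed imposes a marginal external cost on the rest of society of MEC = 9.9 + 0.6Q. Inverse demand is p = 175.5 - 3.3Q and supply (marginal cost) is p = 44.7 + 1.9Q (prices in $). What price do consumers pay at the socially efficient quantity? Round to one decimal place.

Social marginal benefit = demand − MEC = 165.6 - 3.9Q.
Set SMB = MC: 165.6 - 3.9Q = 44.7 + 1.9Q → Q* = 20.8448.
Consumer price on the demand curve at Q*: 175.5 − 3.3×20.8448 = 106.7122.

P = $106.7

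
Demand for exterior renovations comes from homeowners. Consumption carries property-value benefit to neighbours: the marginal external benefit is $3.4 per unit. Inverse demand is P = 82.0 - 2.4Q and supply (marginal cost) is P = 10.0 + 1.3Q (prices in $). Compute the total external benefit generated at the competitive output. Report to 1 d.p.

Market equilibrium (private): 10.0 + 1.3Q = 82.0 - 2.4Q → Q_m = 19.4595.
Total external benefit = MEB × Q_m = 3.4 × 19.4595 = 66.1623.

$66.2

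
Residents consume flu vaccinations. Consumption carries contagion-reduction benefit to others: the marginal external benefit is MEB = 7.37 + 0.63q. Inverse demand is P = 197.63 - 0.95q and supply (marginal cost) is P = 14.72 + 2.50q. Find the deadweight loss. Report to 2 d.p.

DWL = 294.73

Market equilibrium (private): 14.72 + 2.50q = 197.63 - 0.95q → q_m = 53.0174.
Social marginal benefit = demand + MEB = 205.00 - 0.32q.
Set SMB = MC: 205.00 - 0.32q = 14.72 + 2.50q → q* = 67.4752.
Between q* and q_m the wedge SMB − MC runs linearly from 0 to MEB(q_m), so the loss is a triangle.
DWL = ½ × 14.4578 × 40.7710 = 294.7295.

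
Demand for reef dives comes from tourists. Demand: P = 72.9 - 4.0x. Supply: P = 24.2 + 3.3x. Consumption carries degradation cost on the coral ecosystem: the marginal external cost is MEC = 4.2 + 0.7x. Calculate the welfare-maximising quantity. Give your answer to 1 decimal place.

Social marginal benefit = demand − MEC = 68.7 - 4.7x.
Set SMB = MC: 68.7 - 4.7x = 24.2 + 3.3x → x* = 5.5625.

x* = 5.6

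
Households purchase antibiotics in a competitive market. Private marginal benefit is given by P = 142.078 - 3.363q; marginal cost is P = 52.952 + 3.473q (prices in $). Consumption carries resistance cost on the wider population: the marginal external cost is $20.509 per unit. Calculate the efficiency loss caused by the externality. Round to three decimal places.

Market equilibrium (private): 52.952 + 3.473q = 142.078 - 3.363q → q_m = 13.0377.
Social marginal benefit = demand − MEC = 121.569 - 3.363q.
Set SMB = MC: 121.569 - 3.363q = 52.952 + 3.473q → q* = 10.0376.
Between q* and q_m the wedge MC − SMB runs linearly from 0 to MEC(q_m), so the loss is a triangle.
DWL = ½ × 3.0001 × 20.5090 = 30.7645.

DWL = $30.765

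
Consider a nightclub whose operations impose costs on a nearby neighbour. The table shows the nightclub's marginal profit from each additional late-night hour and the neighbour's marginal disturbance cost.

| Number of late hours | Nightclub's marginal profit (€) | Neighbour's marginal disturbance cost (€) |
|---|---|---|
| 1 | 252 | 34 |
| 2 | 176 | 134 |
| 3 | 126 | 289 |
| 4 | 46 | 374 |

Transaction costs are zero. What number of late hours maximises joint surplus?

2

Bargaining reaches the level where marginal profit last exceeds marginal disturbance cost.
That holds through level 2 (176 ≥ 134) but not at 3 (126 < 289).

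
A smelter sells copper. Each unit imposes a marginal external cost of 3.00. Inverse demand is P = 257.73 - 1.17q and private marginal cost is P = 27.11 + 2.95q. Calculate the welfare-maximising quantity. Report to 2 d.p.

q* = 55.25

Social marginal cost = private MC + MEC = 30.11 + 2.95q.
Set SMC = demand: 30.11 + 2.95q = 257.73 - 1.17q → q* = 55.2476.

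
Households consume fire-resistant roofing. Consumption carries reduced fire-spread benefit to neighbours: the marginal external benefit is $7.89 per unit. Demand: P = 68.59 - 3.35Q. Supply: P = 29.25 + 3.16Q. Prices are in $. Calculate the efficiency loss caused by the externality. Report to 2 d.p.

Market equilibrium (private): 29.25 + 3.16Q = 68.59 - 3.35Q → Q_m = 6.0430.
Social marginal benefit = demand + MEB = 76.48 - 3.35Q.
Set SMB = MC: 76.48 - 3.35Q = 29.25 + 3.16Q → Q* = 7.2550.
The welfare-loss triangle has base |Q_m − Q*| and height MEB(Q_m) (the vertical gap between SMB and MC is zero at Q* and MEB at Q_m).
DWL = ½ × 1.2120 × 7.8900 = 4.7813.

DWL = $4.78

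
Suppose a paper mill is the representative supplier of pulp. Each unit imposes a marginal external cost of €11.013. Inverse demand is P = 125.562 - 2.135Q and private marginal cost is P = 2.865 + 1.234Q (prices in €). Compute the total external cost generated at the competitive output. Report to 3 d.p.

€401.087

Market equilibrium (private): 2.865 + 1.234Q = 125.562 - 2.135Q → Q_m = 36.4194.
Total external cost = MEC × Q_m = 11.013 × 36.4194 = 401.0869.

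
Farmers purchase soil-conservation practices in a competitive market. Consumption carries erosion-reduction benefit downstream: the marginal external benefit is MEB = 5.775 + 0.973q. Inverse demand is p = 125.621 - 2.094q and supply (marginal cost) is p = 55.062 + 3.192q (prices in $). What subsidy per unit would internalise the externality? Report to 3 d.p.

subsidy = $22.996 per unit

Social marginal benefit = demand + MEB = 131.396 - 1.121q.
Set SMB = MC: 131.396 - 1.121q = 55.062 + 3.192q → q* = 17.6986.
The Pigouvian subsidy equals MEB at q*: 5.775 + 0.973×17.6986 = 22.9957.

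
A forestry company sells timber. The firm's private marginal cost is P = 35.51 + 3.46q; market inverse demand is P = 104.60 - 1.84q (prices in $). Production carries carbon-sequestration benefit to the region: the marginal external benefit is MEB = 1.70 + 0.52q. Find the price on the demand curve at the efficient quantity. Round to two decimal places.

Social marginal cost = private MC − MEB = 33.81 + 2.94q.
Set SMC = demand: 33.81 + 2.94q = 104.60 - 1.84q → q* = 14.8096.
Consumer price on the demand curve at q*: 104.60 − 1.84×14.8096 = 77.3503.

P = $77.35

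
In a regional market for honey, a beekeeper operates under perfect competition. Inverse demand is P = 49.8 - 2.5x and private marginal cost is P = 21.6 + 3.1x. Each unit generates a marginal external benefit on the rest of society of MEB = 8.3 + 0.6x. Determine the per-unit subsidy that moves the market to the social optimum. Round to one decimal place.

subsidy = 12.7 per unit

Social marginal cost = private MC − MEB = 13.3 + 2.5x.
Set SMC = demand: 13.3 + 2.5x = 49.8 - 2.5x → x* = 7.3000.
The Pigouvian subsidy equals MEB at x*: 8.3 + 0.6×7.3000 = 12.6800.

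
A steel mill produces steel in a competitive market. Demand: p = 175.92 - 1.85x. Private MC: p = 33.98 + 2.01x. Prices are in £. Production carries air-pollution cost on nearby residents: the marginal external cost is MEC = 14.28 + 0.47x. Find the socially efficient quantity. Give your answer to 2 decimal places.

Social marginal cost = private MC + MEC = 48.26 + 2.48x.
Set SMC = demand: 48.26 + 2.48x = 175.92 - 1.85x → x* = 29.4827.

x* = 29.48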